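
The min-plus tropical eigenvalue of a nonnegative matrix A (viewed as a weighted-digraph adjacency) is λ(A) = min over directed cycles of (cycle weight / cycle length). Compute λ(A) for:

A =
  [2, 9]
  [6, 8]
λ(A) = 2

Enumerate directed cycles and compute their means (weight / length). Sample:
  cycle 0 → 0: weight = 2, length = 1, mean = 2/1 ≈ 2.000
  cycle 1 → 1: weight = 8, length = 1, mean = 8/1 ≈ 8.000
  cycle 0 → 1 → 0: weight = 15, length = 2, mean = 15/2 ≈ 7.500
  cycle 1 → 0 → 1: weight = 15, length = 2, mean = 15/2 ≈ 7.500
Minimum mean = 2.000, attained e.g. along the cycle 0 → 0 with weight 2 and length 1. So λ(A) = 2/1 = 2.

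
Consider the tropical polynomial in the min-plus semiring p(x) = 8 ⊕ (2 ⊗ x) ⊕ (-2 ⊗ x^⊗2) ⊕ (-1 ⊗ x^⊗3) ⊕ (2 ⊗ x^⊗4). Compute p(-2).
p(-2) = -7

A tropical monomial a ⊗ x^⊗i evaluates to a + i · x. Evaluating each term at x = -2:
  Term 0 contributes 8 + 0 · -2 = 8
  Term 1 contributes 2 + 1 · -2 = 0
  Term 2 contributes -2 + 2 · -2 = -6
  Term 3 contributes -1 + 3 · -2 = -7
  Term 4 contributes 2 + 4 · -2 = -6
p(-2) = ⊕ of these = min[8, 0, -6, -7, -6] = -7.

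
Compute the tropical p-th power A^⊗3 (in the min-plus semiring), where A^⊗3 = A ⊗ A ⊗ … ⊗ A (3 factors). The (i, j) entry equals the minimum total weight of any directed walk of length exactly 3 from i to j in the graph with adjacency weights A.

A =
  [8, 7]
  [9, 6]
A^⊗3 =
  [22, 19]
  [21, 18]

Each entry (A^⊗3)_ij equals the minimum over all length-3 walks i = v_0 → v_1 → … → v_3 = j of Σ_t A[v_t][v_{t+1}]. For example, for (i, j) = (0, 1) we minimise over 4 possible intermediate vertex sequences; the minimum is 19, attained along the walk 0 → 1 → 1 → 1.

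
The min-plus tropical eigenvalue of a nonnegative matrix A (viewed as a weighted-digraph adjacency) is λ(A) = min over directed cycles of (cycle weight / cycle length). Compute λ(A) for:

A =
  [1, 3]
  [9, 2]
λ(A) = 1

Enumerate directed cycles and compute their means (weight / length). Sample:
  cycle 0 → 0: weight = 1, length = 1, mean = 1/1 ≈ 1.000
  cycle 1 → 1: weight = 2, length = 1, mean = 2/1 ≈ 2.000
  cycle 0 → 1 → 0: weight = 12, length = 2, mean = 12/2 ≈ 6.000
  cycle 1 → 0 → 1: weight = 12, length = 2, mean = 12/2 ≈ 6.000
Minimum mean = 1.000, attained e.g. along the cycle 0 → 0 with weight 1 and length 1. So λ(A) = 1/1 = 1.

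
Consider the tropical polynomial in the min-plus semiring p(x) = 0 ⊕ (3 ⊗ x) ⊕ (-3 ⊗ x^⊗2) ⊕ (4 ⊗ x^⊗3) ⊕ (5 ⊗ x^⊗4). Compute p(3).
p(3) = 0

A tropical monomial a ⊗ x^⊗i evaluates to a + i · x. Evaluating each term at x = 3:
  Term 0 contributes 0 + 0 · 3 = 0
  Term 1 contributes 3 + 1 · 3 = 6
  Term 2 contributes -3 + 2 · 3 = 3
  Term 3 contributes 4 + 3 · 3 = 13
  Term 4 contributes 5 + 4 · 3 = 17
p(3) = ⊕ of these = min[0, 6, 3, 13, 17] = 0.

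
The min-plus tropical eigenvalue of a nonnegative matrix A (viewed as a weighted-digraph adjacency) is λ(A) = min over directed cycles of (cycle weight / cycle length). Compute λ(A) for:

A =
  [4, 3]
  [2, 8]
λ(A) = 5/2

Enumerate directed cycles and compute their means (weight / length). Sample:
  cycle 0 → 0: weight = 4, length = 1, mean = 4/1 ≈ 4.000
  cycle 1 → 1: weight = 8, length = 1, mean = 8/1 ≈ 8.000
  cycle 0 → 1 → 0: weight = 5, length = 2, mean = 5/2 ≈ 2.500
  cycle 1 → 0 → 1: weight = 5, length = 2, mean = 5/2 ≈ 2.500
Minimum mean = 2.500, attained e.g. along the cycle 0 → 1 → 0 with weight 5 and length 2. So λ(A) = 5/2 = 5/2.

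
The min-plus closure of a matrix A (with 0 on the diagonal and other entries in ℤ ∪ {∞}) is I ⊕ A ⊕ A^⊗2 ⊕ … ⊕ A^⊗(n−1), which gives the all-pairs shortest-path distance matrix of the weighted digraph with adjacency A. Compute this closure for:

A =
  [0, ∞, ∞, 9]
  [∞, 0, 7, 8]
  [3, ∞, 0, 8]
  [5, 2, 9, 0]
Closure =
  [0, 11, 18, 9]
  [10, 0, 7, 8]
  [3, 10, 0, 8]
  [5, 2, 9, 0]

This is the Floyd-Warshall all-pairs shortest-path computation. For each intermediate vertex k = 0, 1, …, 3, update dist[i][j] ← min(dist[i][j], dist[i][k] + dist[k][j]). The final matrix gives, for each (i, j), the minimum total weight of any directed path from i to j (possibly empty when i = j).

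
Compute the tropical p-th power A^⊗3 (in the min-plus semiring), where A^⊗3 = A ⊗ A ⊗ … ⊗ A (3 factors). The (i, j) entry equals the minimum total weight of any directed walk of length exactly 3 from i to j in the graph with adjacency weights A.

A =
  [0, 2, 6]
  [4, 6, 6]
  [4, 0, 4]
A^⊗3 =
  [0, 2, 6]
  [4, 6, 10]
  [4, 6, 10]

Each entry (A^⊗3)_ij equals the minimum over all length-3 walks i = v_0 → v_1 → … → v_3 = j of Σ_t A[v_t][v_{t+1}]. For example, for (i, j) = (0, 2) we minimise over 9 possible intermediate vertex sequences; the minimum is 6, attained along the walk 0 → 0 → 0 → 2.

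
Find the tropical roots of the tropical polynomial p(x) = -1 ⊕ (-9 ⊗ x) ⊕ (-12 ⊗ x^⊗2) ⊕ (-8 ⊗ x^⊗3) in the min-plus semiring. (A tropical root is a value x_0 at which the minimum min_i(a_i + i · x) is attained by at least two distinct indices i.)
Roots: {-4, 3, 8}

Each tropical root is a break point of the lower envelope of the lines y = a_i + i · x (there are 4 lines, with slopes 0, 1, ..., 3). Only the lines that attain the minimum somewhere contribute to roots; other lines are dominated. Here the surviving (envelope) indices are i = 3, i = 2, i = 1, i = 0.
Intersections between consecutive envelope lines give the roots: for adjacent envelope indices i < j the intersection is x = (a_i − a_j) / (j − i). Reading off the sorted break points: {-4, 3, 8}.
Verification: at each break x_0, at least two indices attain the minimum of min_i(a_i + i · x_0).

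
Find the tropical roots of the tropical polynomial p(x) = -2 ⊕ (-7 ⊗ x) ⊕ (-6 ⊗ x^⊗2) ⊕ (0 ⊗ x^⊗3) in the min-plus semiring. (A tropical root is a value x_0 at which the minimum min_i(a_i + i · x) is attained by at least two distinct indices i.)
Roots: {-6, -1, 5}

Each tropical root is a break point of the lower envelope of the lines y = a_i + i · x (there are 4 lines, with slopes 0, 1, ..., 3). Only the lines that attain the minimum somewhere contribute to roots; other lines are dominated. Here the surviving (envelope) indices are i = 3, i = 2, i = 1, i = 0.
Intersections between consecutive envelope lines give the roots: for adjacent envelope indices i < j the intersection is x = (a_i − a_j) / (j − i). Reading off the sorted break points: {-6, -1, 5}.
Verification: at each break x_0, at least two indices attain the minimum of min_i(a_i + i · x_0).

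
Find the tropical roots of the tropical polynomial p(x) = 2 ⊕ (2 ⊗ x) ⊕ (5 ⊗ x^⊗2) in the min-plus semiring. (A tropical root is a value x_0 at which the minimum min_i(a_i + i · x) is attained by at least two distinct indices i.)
Roots: {-3, 0}

Each tropical root is a break point of the lower envelope of the lines y = a_i + i · x (there are 3 lines, with slopes 0, 1, ..., 2). Only the lines that attain the minimum somewhere contribute to roots; other lines are dominated. Here the surviving (envelope) indices are i = 2, i = 1, i = 0.
Intersections between consecutive envelope lines give the roots: for adjacent envelope indices i < j the intersection is x = (a_i − a_j) / (j − i). Reading off the sorted break points: {-3, 0}.
Verification: at each break x_0, at least two indices attain the minimum of min_i(a_i + i · x_0).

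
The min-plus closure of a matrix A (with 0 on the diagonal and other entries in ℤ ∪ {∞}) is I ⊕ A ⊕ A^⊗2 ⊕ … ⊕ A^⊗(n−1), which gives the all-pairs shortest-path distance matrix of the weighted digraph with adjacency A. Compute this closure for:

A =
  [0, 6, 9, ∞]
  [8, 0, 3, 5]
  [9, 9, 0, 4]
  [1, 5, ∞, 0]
Closure =
  [0, 6, 9, 11]
  [6, 0, 3, 5]
  [5, 9, 0, 4]
  [1, 5, 8, 0]

This is the Floyd-Warshall all-pairs shortest-path computation. For each intermediate vertex k = 0, 1, …, 3, update dist[i][j] ← min(dist[i][j], dist[i][k] + dist[k][j]). The final matrix gives, for each (i, j), the minimum total weight of any directed path from i to j (possibly empty when i = j).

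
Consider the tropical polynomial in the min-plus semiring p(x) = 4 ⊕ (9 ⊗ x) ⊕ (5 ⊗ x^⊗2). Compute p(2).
p(2) = 4

A tropical monomial a ⊗ x^⊗i evaluates to a + i · x. Evaluating each term at x = 2:
  Term 0 contributes 4 + 0 · 2 = 4
  Term 1 contributes 9 + 1 · 2 = 11
  Term 2 contributes 5 + 2 · 2 = 9
p(2) = ⊕ of these = min[4, 11, 9] = 4.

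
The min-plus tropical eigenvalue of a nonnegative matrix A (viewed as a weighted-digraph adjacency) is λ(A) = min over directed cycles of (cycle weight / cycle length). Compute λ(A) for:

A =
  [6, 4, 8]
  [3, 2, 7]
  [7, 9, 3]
λ(A) = 2

Enumerate directed cycles and compute their means (weight / length). Sample:
  cycle 0 → 0: weight = 6, length = 1, mean = 6/1 ≈ 6.000
  cycle 1 → 1: weight = 2, length = 1, mean = 2/1 ≈ 2.000
  cycle 2 → 2: weight = 3, length = 1, mean = 3/1 ≈ 3.000
  cycle 0 → 1 → 0: weight = 7, length = 2, mean = 7/2 ≈ 3.500
  cycle 0 → 2 → 0: weight = 15, length = 2, mean = 15/2 ≈ 7.500
  cycle 1 → 0 → 1: weight = 7, length = 2, mean = 7/2 ≈ 3.500
Minimum mean = 2.000, attained e.g. along the cycle 1 → 1 with weight 2 and length 1. So λ(A) = 2/1 = 2.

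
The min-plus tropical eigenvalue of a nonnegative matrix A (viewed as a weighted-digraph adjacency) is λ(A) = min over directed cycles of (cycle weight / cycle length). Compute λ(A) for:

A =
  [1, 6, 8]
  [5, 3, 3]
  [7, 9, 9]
λ(A) = 1

Enumerate directed cycles and compute their means (weight / length). Sample:
  cycle 0 → 0: weight = 1, length = 1, mean = 1/1 ≈ 1.000
  cycle 1 → 1: weight = 3, length = 1, mean = 3/1 ≈ 3.000
  cycle 2 → 2: weight = 9, length = 1, mean = 9/1 ≈ 9.000
  cycle 0 → 1 → 0: weight = 11, length = 2, mean = 11/2 ≈ 5.500
  cycle 0 → 2 → 0: weight = 15, length = 2, mean = 15/2 ≈ 7.500
  cycle 1 → 0 → 1: weight = 11, length = 2, mean = 11/2 ≈ 5.500
Minimum mean = 1.000, attained e.g. along the cycle 0 → 0 with weight 1 and length 1. So λ(A) = 1/1 = 1.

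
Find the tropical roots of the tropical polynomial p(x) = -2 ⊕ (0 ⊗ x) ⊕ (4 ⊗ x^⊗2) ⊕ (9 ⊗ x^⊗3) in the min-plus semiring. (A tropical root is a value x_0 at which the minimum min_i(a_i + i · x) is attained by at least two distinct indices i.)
Roots: {-5, -4, -2}

Each tropical root is a break point of the lower envelope of the lines y = a_i + i · x (there are 4 lines, with slopes 0, 1, ..., 3). Only the lines that attain the minimum somewhere contribute to roots; other lines are dominated. Here the surviving (envelope) indices are i = 3, i = 2, i = 1, i = 0.
Intersections between consecutive envelope lines give the roots: for adjacent envelope indices i < j the intersection is x = (a_i − a_j) / (j − i). Reading off the sorted break points: {-5, -4, -2}.
Verification: at each break x_0, at least two indices attain the minimum of min_i(a_i + i · x_0).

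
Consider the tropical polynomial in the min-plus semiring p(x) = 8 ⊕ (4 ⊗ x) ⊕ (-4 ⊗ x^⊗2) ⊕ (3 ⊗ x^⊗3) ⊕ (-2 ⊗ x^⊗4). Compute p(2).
p(2) = 0

A tropical monomial a ⊗ x^⊗i evaluates to a + i · x. Evaluating each term at x = 2:
  Term 0 contributes 8 + 0 · 2 = 8
  Term 1 contributes 4 + 1 · 2 = 6
  Term 2 contributes -4 + 2 · 2 = 0
  Term 3 contributes 3 + 3 · 2 = 9
  Term 4 contributes -2 + 4 · 2 = 6
p(2) = ⊕ of these = min[8, 6, 0, 9, 6] = 0.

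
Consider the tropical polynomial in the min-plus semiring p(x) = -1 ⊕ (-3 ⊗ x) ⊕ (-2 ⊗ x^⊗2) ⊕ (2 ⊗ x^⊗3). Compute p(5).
p(5) = -1

A tropical monomial a ⊗ x^⊗i evaluates to a + i · x. Evaluating each term at x = 5:
  Term 0 contributes -1 + 0 · 5 = -1
  Term 1 contributes -3 + 1 · 5 = 2
  Term 2 contributes -2 + 2 · 5 = 8
  Term 3 contributes 2 + 3 · 5 = 17
p(5) = ⊕ of these = min[-1, 2, 8, 17] = -1.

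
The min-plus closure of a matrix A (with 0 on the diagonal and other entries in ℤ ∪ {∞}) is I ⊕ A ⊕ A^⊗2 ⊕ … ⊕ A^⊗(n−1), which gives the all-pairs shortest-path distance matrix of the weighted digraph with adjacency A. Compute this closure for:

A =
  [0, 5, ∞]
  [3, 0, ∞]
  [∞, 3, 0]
Closure =
  [0, 5, ∞]
  [3, 0, ∞]
  [6, 3, 0]

This is the Floyd-Warshall all-pairs shortest-path computation. For each intermediate vertex k = 0, 1, …, 2, update dist[i][j] ← min(dist[i][j], dist[i][k] + dist[k][j]). The final matrix gives, for each (i, j), the minimum total weight of any directed path from i to j (possibly empty when i = j).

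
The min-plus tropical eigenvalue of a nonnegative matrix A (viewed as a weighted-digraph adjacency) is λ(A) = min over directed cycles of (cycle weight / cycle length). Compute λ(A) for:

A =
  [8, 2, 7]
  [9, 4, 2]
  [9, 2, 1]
λ(A) = 1

Enumerate directed cycles and compute their means (weight / length). Sample:
  cycle 0 → 0: weight = 8, length = 1, mean = 8/1 ≈ 8.000
  cycle 1 → 1: weight = 4, length = 1, mean = 4/1 ≈ 4.000
  cycle 2 → 2: weight = 1, length = 1, mean = 1/1 ≈ 1.000
  cycle 0 → 1 → 0: weight = 11, length = 2, mean = 11/2 ≈ 5.500
  cycle 0 → 2 → 0: weight = 16, length = 2, mean = 16/2 ≈ 8.000
  cycle 1 → 0 → 1: weight = 11, length = 2, mean = 11/2 ≈ 5.500
Minimum mean = 1.000, attained e.g. along the cycle 2 → 2 with weight 1 and length 1. So λ(A) = 1/1 = 1.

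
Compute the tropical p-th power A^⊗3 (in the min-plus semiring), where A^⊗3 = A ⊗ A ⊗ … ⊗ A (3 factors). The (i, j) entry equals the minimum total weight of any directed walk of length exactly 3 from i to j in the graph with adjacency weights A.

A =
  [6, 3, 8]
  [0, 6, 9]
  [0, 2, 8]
A^⊗3 =
  [9, 6, 11]
  [3, 9, 12]
  [3, 5, 10]

Each entry (A^⊗3)_ij equals the minimum over all length-3 walks i = v_0 → v_1 → … → v_3 = j of Σ_t A[v_t][v_{t+1}]. For example, for (i, j) = (0, 2) we minimise over 9 possible intermediate vertex sequences; the minimum is 11, attained along the walk 0 → 1 → 0 → 2.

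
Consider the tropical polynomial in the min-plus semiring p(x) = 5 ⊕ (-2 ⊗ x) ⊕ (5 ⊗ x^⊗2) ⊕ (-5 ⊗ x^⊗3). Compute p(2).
p(2) = 0

A tropical monomial a ⊗ x^⊗i evaluates to a + i · x. Evaluating each term at x = 2:
  Term 0 contributes 5 + 0 · 2 = 5
  Term 1 contributes -2 + 1 · 2 = 0
  Term 2 contributes 5 + 2 · 2 = 9
  Term 3 contributes -5 + 3 · 2 = 1
p(2) = ⊕ of these = min[5, 0, 9, 1] = 0.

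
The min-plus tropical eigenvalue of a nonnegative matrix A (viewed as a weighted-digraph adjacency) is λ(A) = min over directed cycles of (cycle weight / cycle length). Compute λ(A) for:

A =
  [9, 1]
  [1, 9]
λ(A) = 1

Enumerate directed cycles and compute their means (weight / length). Sample:
  cycle 0 → 0: weight = 9, length = 1, mean = 9/1 ≈ 9.000
  cycle 1 → 1: weight = 9, length = 1, mean = 9/1 ≈ 9.000
  cycle 0 → 1 → 0: weight = 2, length = 2, mean = 2/2 ≈ 1.000
  cycle 1 → 0 → 1: weight = 2, length = 2, mean = 2/2 ≈ 1.000
Minimum mean = 1.000, attained e.g. along the cycle 0 → 1 → 0 with weight 2 and length 2. So λ(A) = 2/2 = 1.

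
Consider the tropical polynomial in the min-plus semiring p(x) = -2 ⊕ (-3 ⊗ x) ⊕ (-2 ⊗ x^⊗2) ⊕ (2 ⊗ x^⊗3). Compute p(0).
p(0) = -3

A tropical monomial a ⊗ x^⊗i evaluates to a + i · x. Evaluating each term at x = 0:
  Term 0 contributes -2 + 0 · 0 = -2
  Term 1 contributes -3 + 1 · 0 = -3
  Term 2 contributes -2 + 2 · 0 = -2
  Term 3 contributes 2 + 3 · 0 = 2
p(0) = ⊕ of these = min[-2, -3, -2, 2] = -3.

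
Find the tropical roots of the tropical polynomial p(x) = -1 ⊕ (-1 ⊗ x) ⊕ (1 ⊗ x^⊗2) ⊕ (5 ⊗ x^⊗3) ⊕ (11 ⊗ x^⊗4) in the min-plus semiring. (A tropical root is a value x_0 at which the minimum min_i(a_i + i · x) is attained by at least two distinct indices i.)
Roots: {-6, -4, -2, 0}

Each tropical root is a break point of the lower envelope of the lines y = a_i + i · x (there are 5 lines, with slopes 0, 1, ..., 4). Only the lines that attain the minimum somewhere contribute to roots; other lines are dominated. Here the surviving (envelope) indices are i = 4, i = 3, i = 2, i = 1, i = 0.
Intersections between consecutive envelope lines give the roots: for adjacent envelope indices i < j the intersection is x = (a_i − a_j) / (j − i). Reading off the sorted break points: {-6, -4, -2, 0}.
Verification: at each break x_0, at least two indices attain the minimum of min_i(a_i + i · x_0).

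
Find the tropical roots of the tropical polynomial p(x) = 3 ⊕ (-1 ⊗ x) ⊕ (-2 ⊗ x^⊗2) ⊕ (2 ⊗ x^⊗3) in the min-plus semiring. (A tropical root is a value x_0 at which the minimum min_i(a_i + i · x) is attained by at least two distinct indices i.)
Roots: {-4, 1, 4}

Each tropical root is a break point of the lower envelope of the lines y = a_i + i · x (there are 4 lines, with slopes 0, 1, ..., 3). Only the lines that attain the minimum somewhere contribute to roots; other lines are dominated. Here the surviving (envelope) indices are i = 3, i = 2, i = 1, i = 0.
Intersections between consecutive envelope lines give the roots: for adjacent envelope indices i < j the intersection is x = (a_i − a_j) / (j − i). Reading off the sorted break points: {-4, 1, 4}.
Verification: at each break x_0, at least two indices attain the minimum of min_i(a_i + i · x_0).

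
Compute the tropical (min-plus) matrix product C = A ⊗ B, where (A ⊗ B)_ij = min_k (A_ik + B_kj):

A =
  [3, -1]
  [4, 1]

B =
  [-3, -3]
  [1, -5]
A ⊗ B =
  [0, -6]
  [1, -4]

Apply the min-plus product entry-by-entry:
  C[0][0] = min over k of (A[0][0] + B[0][0] = 3 + -3 = 0, A[0][1] + B[1][0] = -1 + 1 = 0) = 0 (attained at k = 0)
  C[0][1] = min over k of (A[0][0] + B[0][1] = 3 + -3 = 0, A[0][1] + B[1][1] = -1 + -5 = -6) = -6 (attained at k = 1)
  C[1][0] = min over k of (A[1][0] + B[0][0] = 4 + -3 = 1, A[1][1] + B[1][0] = 1 + 1 = 2) = 1 (attained at k = 0)
  C[1][1] = min over k of (A[1][0] + B[0][1] = 4 + -3 = 1, A[1][1] + B[1][1] = 1 + -5 = -4) = -4 (attained at k = 1)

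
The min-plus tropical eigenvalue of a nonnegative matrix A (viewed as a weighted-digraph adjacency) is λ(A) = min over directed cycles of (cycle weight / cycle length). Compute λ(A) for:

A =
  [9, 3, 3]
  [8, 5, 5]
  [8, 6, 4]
λ(A) = 4

Enumerate directed cycles and compute their means (weight / length). Sample:
  cycle 0 → 0: weight = 9, length = 1, mean = 9/1 ≈ 9.000
  cycle 1 → 1: weight = 5, length = 1, mean = 5/1 ≈ 5.000
  cycle 2 → 2: weight = 4, length = 1, mean = 4/1 ≈ 4.000
  cycle 0 → 1 → 0: weight = 11, length = 2, mean = 11/2 ≈ 5.500
  cycle 0 → 2 → 0: weight = 11, length = 2, mean = 11/2 ≈ 5.500
  cycle 1 → 0 → 1: weight = 11, length = 2, mean = 11/2 ≈ 5.500
Minimum mean = 4.000, attained e.g. along the cycle 2 → 2 with weight 4 and length 1. So λ(A) = 4/1 = 4.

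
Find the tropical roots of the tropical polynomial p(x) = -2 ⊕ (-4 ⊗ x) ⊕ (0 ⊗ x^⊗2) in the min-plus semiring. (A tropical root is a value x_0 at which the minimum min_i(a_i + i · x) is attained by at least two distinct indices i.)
Roots: {-4, 2}

Each tropical root is a break point of the lower envelope of the lines y = a_i + i · x (there are 3 lines, with slopes 0, 1, ..., 2). Only the lines that attain the minimum somewhere contribute to roots; other lines are dominated. Here the surviving (envelope) indices are i = 2, i = 1, i = 0.
Intersections between consecutive envelope lines give the roots: for adjacent envelope indices i < j the intersection is x = (a_i − a_j) / (j − i). Reading off the sorted break points: {-4, 2}.
Verification: at each break x_0, at least two indices attain the minimum of min_i(a_i + i · x_0).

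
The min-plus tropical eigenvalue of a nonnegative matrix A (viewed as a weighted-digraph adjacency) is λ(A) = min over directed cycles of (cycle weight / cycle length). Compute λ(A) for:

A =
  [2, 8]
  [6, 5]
λ(A) = 2

Enumerate directed cycles and compute their means (weight / length). Sample:
  cycle 0 → 0: weight = 2, length = 1, mean = 2/1 ≈ 2.000
  cycle 1 → 1: weight = 5, length = 1, mean = 5/1 ≈ 5.000
  cycle 0 → 1 → 0: weight = 14, length = 2, mean = 14/2 ≈ 7.000
  cycle 1 → 0 → 1: weight = 14, length = 2, mean = 14/2 ≈ 7.000
Minimum mean = 2.000, attained e.g. along the cycle 0 → 0 with weight 2 and length 1. So λ(A) = 2/1 = 2.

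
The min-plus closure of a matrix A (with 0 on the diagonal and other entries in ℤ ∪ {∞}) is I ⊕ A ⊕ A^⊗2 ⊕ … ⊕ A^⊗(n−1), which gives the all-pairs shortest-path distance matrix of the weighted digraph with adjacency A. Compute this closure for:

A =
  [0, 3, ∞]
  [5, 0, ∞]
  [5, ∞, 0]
Closure =
  [0, 3, ∞]
  [5, 0, ∞]
  [5, 8, 0]

This is the Floyd-Warshall all-pairs shortest-path computation. For each intermediate vertex k = 0, 1, …, 2, update dist[i][j] ← min(dist[i][j], dist[i][k] + dist[k][j]). The final matrix gives, for each (i, j), the minimum total weight of any directed path from i to j (possibly empty when i = j).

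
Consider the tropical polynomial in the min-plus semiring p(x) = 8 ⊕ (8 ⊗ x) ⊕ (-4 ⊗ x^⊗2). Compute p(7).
p(7) = 8

A tropical monomial a ⊗ x^⊗i evaluates to a + i · x. Evaluating each term at x = 7:
  Term 0 contributes 8 + 0 · 7 = 8
  Term 1 contributes 8 + 1 · 7 = 15
  Term 2 contributes -4 + 2 · 7 = 10
p(7) = ⊕ of these = min[8, 15, 10] = 8.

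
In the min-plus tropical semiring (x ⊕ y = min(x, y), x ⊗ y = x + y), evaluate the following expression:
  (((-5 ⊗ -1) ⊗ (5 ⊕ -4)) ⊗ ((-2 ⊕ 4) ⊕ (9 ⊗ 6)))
(((-5 ⊗ -1) ⊗ (5 ⊕ -4)) ⊗ ((-2 ⊕ 4) ⊕ (9 ⊗ 6))) = -12

Expand innermost to outermost. Recall ⊕ takes the minimum of its arguments and ⊗ takes their sum. Working out the expression (((-5 ⊗ -1) ⊗ (5 ⊕ -4)) ⊗ ((-2 ⊕ 4) ⊕ (9 ⊗ 6))) gives -12.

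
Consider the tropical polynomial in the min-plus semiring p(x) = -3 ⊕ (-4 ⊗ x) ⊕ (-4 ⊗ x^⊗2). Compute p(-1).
p(-1) = -6

A tropical monomial a ⊗ x^⊗i evaluates to a + i · x. Evaluating each term at x = -1:
  Term 0 contributes -3 + 0 · -1 = -3
  Term 1 contributes -4 + 1 · -1 = -5
  Term 2 contributes -4 + 2 · -1 = -6
p(-1) = ⊕ of these = min[-3, -5, -6] = -6.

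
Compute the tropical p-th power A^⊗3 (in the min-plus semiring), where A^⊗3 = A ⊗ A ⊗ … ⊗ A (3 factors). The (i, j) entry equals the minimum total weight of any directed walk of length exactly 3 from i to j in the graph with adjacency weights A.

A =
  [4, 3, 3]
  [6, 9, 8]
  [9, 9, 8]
A^⊗3 =
  [12, 11, 11]
  [14, 13, 13]
  [17, 16, 16]

Each entry (A^⊗3)_ij equals the minimum over all length-3 walks i = v_0 → v_1 → … → v_3 = j of Σ_t A[v_t][v_{t+1}]. For example, for (i, j) = (0, 2) we minimise over 9 possible intermediate vertex sequences; the minimum is 11, attained along the walk 0 → 0 → 0 → 2.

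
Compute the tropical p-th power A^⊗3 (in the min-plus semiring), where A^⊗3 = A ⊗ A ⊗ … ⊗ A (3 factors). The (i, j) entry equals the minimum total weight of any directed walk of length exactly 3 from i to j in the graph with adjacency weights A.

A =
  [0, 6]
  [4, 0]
A^⊗3 =
  [0, 6]
  [4, 0]

Each entry (A^⊗3)_ij equals the minimum over all length-3 walks i = v_0 → v_1 → … → v_3 = j of Σ_t A[v_t][v_{t+1}]. For example, for (i, j) = (0, 1) we minimise over 4 possible intermediate vertex sequences; the minimum is 6, attained along the walk 0 → 0 → 0 → 1.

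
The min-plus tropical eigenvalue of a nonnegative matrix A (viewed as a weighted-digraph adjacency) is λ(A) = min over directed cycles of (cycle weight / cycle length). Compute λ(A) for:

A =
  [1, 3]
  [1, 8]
λ(A) = 1

Enumerate directed cycles and compute their means (weight / length). Sample:
  cycle 0 → 0: weight = 1, length = 1, mean = 1/1 ≈ 1.000
  cycle 1 → 1: weight = 8, length = 1, mean = 8/1 ≈ 8.000
  cycle 0 → 1 → 0: weight = 4, length = 2, mean = 4/2 ≈ 2.000
  cycle 1 → 0 → 1: weight = 4, length = 2, mean = 4/2 ≈ 2.000
Minimum mean = 1.000, attained e.g. along the cycle 0 → 0 with weight 1 and length 1. So λ(A) = 1/1 = 1.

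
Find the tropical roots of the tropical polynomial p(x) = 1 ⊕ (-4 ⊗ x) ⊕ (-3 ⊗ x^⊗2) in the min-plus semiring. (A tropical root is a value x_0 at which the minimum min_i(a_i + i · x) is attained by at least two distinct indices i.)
Roots: {-1, 5}

Each tropical root is a break point of the lower envelope of the lines y = a_i + i · x (there are 3 lines, with slopes 0, 1, ..., 2). Only the lines that attain the minimum somewhere contribute to roots; other lines are dominated. Here the surviving (envelope) indices are i = 2, i = 1, i = 0.
Intersections between consecutive envelope lines give the roots: for adjacent envelope indices i < j the intersection is x = (a_i − a_j) / (j − i). Reading off the sorted break points: {-1, 5}.
Verification: at each break x_0, at least two indices attain the minimum of min_i(a_i + i · x_0).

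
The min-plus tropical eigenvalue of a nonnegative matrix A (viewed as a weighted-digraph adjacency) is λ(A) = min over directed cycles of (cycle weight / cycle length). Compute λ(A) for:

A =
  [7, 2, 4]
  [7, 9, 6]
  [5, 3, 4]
λ(A) = 4

Enumerate directed cycles and compute their means (weight / length). Sample:
  cycle 0 → 0: weight = 7, length = 1, mean = 7/1 ≈ 7.000
  cycle 1 → 1: weight = 9, length = 1, mean = 9/1 ≈ 9.000
  cycle 2 → 2: weight = 4, length = 1, mean = 4/1 ≈ 4.000
  cycle 0 → 1 → 0: weight = 9, length = 2, mean = 9/2 ≈ 4.500
  cycle 0 → 2 → 0: weight = 9, length = 2, mean = 9/2 ≈ 4.500
  cycle 1 → 0 → 1: weight = 9, length = 2, mean = 9/2 ≈ 4.500
Minimum mean = 4.000, attained e.g. along the cycle 2 → 2 with weight 4 and length 1. So λ(A) = 4/1 = 4.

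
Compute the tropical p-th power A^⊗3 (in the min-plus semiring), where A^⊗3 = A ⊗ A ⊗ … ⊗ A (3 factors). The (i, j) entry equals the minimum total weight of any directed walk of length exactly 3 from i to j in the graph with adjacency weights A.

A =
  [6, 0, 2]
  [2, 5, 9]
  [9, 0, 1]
A^⊗3 =
  [4, 2, 4]
  [4, 4, 5]
  [3, 2, 3]

Each entry (A^⊗3)_ij equals the minimum over all length-3 walks i = v_0 → v_1 → … → v_3 = j of Σ_t A[v_t][v_{t+1}]. For example, for (i, j) = (0, 2) we minimise over 9 possible intermediate vertex sequences; the minimum is 4, attained along the walk 0 → 1 → 0 → 2.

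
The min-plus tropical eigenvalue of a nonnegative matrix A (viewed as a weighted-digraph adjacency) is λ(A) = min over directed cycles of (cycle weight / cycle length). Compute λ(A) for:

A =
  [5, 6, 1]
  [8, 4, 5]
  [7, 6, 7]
λ(A) = 4

Enumerate directed cycles and compute their means (weight / length). Sample:
  cycle 0 → 0: weight = 5, length = 1, mean = 5/1 ≈ 5.000
  cycle 1 → 1: weight = 4, length = 1, mean = 4/1 ≈ 4.000
  cycle 2 → 2: weight = 7, length = 1, mean = 7/1 ≈ 7.000
  cycle 0 → 1 → 0: weight = 14, length = 2, mean = 14/2 ≈ 7.000
  cycle 0 → 2 → 0: weight = 8, length = 2, mean = 8/2 ≈ 4.000
  cycle 1 → 0 → 1: weight = 14, length = 2, mean = 14/2 ≈ 7.000
Minimum mean = 4.000, attained e.g. along the cycle 1 → 1 with weight 4 and length 1. So λ(A) = 4/1 = 4.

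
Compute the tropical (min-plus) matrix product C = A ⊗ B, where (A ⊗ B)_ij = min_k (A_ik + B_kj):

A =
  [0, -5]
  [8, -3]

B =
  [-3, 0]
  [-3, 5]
A ⊗ B =
  [-8, 0]
  [-6, 2]

Apply the min-plus product entry-by-entry:
  C[0][0] = min over k of (A[0][0] + B[0][0] = 0 + -3 = -3, A[0][1] + B[1][0] = -5 + -3 = -8) = -8 (attained at k = 1)
  C[0][1] = min over k of (A[0][0] + B[0][1] = 0 + 0 = 0, A[0][1] + B[1][1] = -5 + 5 = 0) = 0 (attained at k = 0)
  C[1][0] = min over k of (A[1][0] + B[0][0] = 8 + -3 = 5, A[1][1] + B[1][0] = -3 + -3 = -6) = -6 (attained at k = 1)
  C[1][1] = min over k of (A[1][0] + B[0][1] = 8 + 0 = 8, A[1][1] + B[1][1] = -3 + 5 = 2) = 2 (attained at k = 1)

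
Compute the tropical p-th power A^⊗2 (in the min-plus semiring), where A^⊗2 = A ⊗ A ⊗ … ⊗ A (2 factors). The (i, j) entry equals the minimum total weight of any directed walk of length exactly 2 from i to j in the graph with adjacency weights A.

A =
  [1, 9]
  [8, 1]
A^⊗2 =
  [2, 10]
  [9, 2]

Each entry (A^⊗2)_ij equals the minimum over all length-2 walks i = v_0 → v_1 → … → v_2 = j of Σ_t A[v_t][v_{t+1}]. For example, for (i, j) = (0, 1) we minimise over 2 possible intermediate vertex sequences; the minimum is 10, attained along the walk 0 → 0 → 1.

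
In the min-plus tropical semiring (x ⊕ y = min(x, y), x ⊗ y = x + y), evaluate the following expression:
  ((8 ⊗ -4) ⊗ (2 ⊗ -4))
((8 ⊗ -4) ⊗ (2 ⊗ -4)) = 2

Expand innermost to outermost. Recall ⊕ takes the minimum of its arguments and ⊗ takes their sum. Working out the expression ((8 ⊗ -4) ⊗ (2 ⊗ -4)) gives 2.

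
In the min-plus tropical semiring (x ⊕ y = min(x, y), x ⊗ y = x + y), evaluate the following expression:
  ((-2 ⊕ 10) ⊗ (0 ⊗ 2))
((-2 ⊕ 10) ⊗ (0 ⊗ 2)) = 0

Expand innermost to outermost. Recall ⊕ takes the minimum of its arguments and ⊗ takes their sum. Working out the expression ((-2 ⊕ 10) ⊗ (0 ⊗ 2)) gives 0.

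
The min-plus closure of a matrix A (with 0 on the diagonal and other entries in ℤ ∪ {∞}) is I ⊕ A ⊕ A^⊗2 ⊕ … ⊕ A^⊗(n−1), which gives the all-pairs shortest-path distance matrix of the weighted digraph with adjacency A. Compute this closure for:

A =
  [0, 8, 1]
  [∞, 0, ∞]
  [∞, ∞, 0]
Closure =
  [0, 8, 1]
  [∞, 0, ∞]
  [∞, ∞, 0]

This is the Floyd-Warshall all-pairs shortest-path computation. For each intermediate vertex k = 0, 1, …, 2, update dist[i][j] ← min(dist[i][j], dist[i][k] + dist[k][j]). The final matrix gives, for each (i, j), the minimum total weight of any directed path from i to j (possibly empty when i = j).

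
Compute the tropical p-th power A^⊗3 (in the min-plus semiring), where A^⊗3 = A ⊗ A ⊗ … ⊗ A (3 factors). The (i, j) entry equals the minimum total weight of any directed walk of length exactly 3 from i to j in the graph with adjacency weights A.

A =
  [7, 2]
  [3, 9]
A^⊗3 =
  [12, 7]
  [8, 12]

Each entry (A^⊗3)_ij equals the minimum over all length-3 walks i = v_0 → v_1 → … → v_3 = j of Σ_t A[v_t][v_{t+1}]. For example, for (i, j) = (0, 1) we minimise over 4 possible intermediate vertex sequences; the minimum is 7, attained along the walk 0 → 1 → 0 → 1.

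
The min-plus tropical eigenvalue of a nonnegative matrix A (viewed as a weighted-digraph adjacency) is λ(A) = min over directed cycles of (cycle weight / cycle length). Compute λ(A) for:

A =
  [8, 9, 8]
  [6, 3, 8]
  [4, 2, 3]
λ(A) = 3

Enumerate directed cycles and compute their means (weight / length). Sample:
  cycle 0 → 0: weight = 8, length = 1, mean = 8/1 ≈ 8.000
  cycle 1 → 1: weight = 3, length = 1, mean = 3/1 ≈ 3.000
  cycle 2 → 2: weight = 3, length = 1, mean = 3/1 ≈ 3.000
  cycle 0 → 1 → 0: weight = 15, length = 2, mean = 15/2 ≈ 7.500
  cycle 0 → 2 → 0: weight = 12, length = 2, mean = 12/2 ≈ 6.000
  cycle 1 → 0 → 1: weight = 15, length = 2, mean = 15/2 ≈ 7.500
Minimum mean = 3.000, attained e.g. along the cycle 1 → 1 with weight 3 and length 1. So λ(A) = 3/1 = 3.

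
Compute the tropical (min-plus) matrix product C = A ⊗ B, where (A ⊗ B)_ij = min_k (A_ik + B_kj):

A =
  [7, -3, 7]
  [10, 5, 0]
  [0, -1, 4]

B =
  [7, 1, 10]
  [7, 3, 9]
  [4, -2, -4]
A ⊗ B =
  [4, 0, 3]
  [4, -2, -4]
  [6, 1, 0]

Apply the min-plus product entry-by-entry:
  C[0][0] = min over k of (A[0][0] + B[0][0] = 7 + 7 = 14, A[0][1] + B[1][0] = -3 + 7 = 4, A[0][2] + B[2][0] = 7 + 4 = 11) = 4 (attained at k = 1)
  C[0][1] = min over k of (A[0][0] + B[0][1] = 7 + 1 = 8, A[0][1] + B[1][1] = -3 + 3 = 0, A[0][2] + B[2][1] = 7 + -2 = 5) = 0 (attained at k = 1)
  C[0][2] = min over k of (A[0][0] + B[0][2] = 7 + 10 = 17, A[0][1] + B[1][2] = -3 + 9 = 6, A[0][2] + B[2][2] = 7 + -4 = 3) = 3 (attained at k = 2)
  C[1][0] = min over k of (A[1][0] + B[0][0] = 10 + 7 = 17, A[1][1] + B[1][0] = 5 + 7 = 12, A[1][2] + B[2][0] = 0 + 4 = 4) = 4 (attained at k = 2)
  C[1][1] = min over k of (A[1][0] + B[0][1] = 10 + 1 = 11, A[1][1] + B[1][1] = 5 + 3 = 8, A[1][2] + B[2][1] = 0 + -2 = -2) = -2 (attained at k = 2)
  C[1][2] = min over k of (A[1][0] + B[0][2] = 10 + 10 = 20, A[1][1] + B[1][2] = 5 + 9 = 14, A[1][2] + B[2][2] = 0 + -4 = -4) = -4 (attained at k = 2)
  C[2][0] = min over k of (A[2][0] + B[0][0] = 0 + 7 = 7, A[2][1] + B[1][0] = -1 + 7 = 6, A[2][2] + B[2][0] = 4 + 4 = 8) = 6 (attained at k = 1)
  C[2][1] = min over k of (A[2][0] + B[0][1] = 0 + 1 = 1, A[2][1] + B[1][1] = -1 + 3 = 2, A[2][2] + B[2][1] = 4 + -2 = 2) = 1 (attained at k = 0)
  C[2][2] = min over k of (A[2][0] + B[0][2] = 0 + 10 = 10, A[2][1] + B[1][2] = -1 + 9 = 8, A[2][2] + B[2][2] = 4 + -4 = 0) = 0 (attained at k = 2)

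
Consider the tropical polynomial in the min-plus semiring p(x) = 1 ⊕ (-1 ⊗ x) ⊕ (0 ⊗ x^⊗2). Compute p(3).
p(3) = 1

A tropical monomial a ⊗ x^⊗i evaluates to a + i · x. Evaluating each term at x = 3:
  Term 0 contributes 1 + 0 · 3 = 1
  Term 1 contributes -1 + 1 · 3 = 2
  Term 2 contributes 0 + 2 · 3 = 6
p(3) = ⊕ of these = min[1, 2, 6] = 1.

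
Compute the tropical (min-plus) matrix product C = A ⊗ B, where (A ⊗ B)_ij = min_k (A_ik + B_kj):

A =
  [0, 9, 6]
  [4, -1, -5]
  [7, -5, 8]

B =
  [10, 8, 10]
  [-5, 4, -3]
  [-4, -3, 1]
A ⊗ B =
  [2, 3, 6]
  [-9, -8, -4]
  [-10, -1, -8]

Apply the min-plus product entry-by-entry:
  C[0][0] = min over k of (A[0][0] + B[0][0] = 0 + 10 = 10, A[0][1] + B[1][0] = 9 + -5 = 4, A[0][2] + B[2][0] = 6 + -4 = 2) = 2 (attained at k = 2)
  C[0][1] = min over k of (A[0][0] + B[0][1] = 0 + 8 = 8, A[0][1] + B[1][1] = 9 + 4 = 13, A[0][2] + B[2][1] = 6 + -3 = 3) = 3 (attained at k = 2)
  C[0][2] = min over k of (A[0][0] + B[0][2] = 0 + 10 = 10, A[0][1] + B[1][2] = 9 + -3 = 6, A[0][2] + B[2][2] = 6 + 1 = 7) = 6 (attained at k = 1)
  C[1][0] = min over k of (A[1][0] + B[0][0] = 4 + 10 = 14, A[1][1] + B[1][0] = -1 + -5 = -6, A[1][2] + B[2][0] = -5 + -4 = -9) = -9 (attained at k = 2)
  C[1][1] = min over k of (A[1][0] + B[0][1] = 4 + 8 = 12, A[1][1] + B[1][1] = -1 + 4 = 3, A[1][2] + B[2][1] = -5 + -3 = -8) = -8 (attained at k = 2)
  C[1][2] = min over k of (A[1][0] + B[0][2] = 4 + 10 = 14, A[1][1] + B[1][2] = -1 + -3 = -4, A[1][2] + B[2][2] = -5 + 1 = -4) = -4 (attained at k = 1)
  C[2][0] = min over k of (A[2][0] + B[0][0] = 7 + 10 = 17, A[2][1] + B[1][0] = -5 + -5 = -10, A[2][2] + B[2][0] = 8 + -4 = 4) = -10 (attained at k = 1)
  C[2][1] = min over k of (A[2][0] + B[0][1] = 7 + 8 = 15, A[2][1] + B[1][1] = -5 + 4 = -1, A[2][2] + B[2][1] = 8 + -3 = 5) = -1 (attained at k = 1)
  C[2][2] = min over k of (A[2][0] + B[0][2] = 7 + 10 = 17, A[2][1] + B[1][2] = -5 + -3 = -8, A[2][2] + B[2][2] = 8 + 1 = 9) = -8 (attained at k = 1)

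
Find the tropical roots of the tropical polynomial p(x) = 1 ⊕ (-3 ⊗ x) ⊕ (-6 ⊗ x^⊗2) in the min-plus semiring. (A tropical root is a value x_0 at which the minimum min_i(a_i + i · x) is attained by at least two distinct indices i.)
Roots: {3, 4}

Each tropical root is a break point of the lower envelope of the lines y = a_i + i · x (there are 3 lines, with slopes 0, 1, ..., 2). Only the lines that attain the minimum somewhere contribute to roots; other lines are dominated. Here the surviving (envelope) indices are i = 2, i = 1, i = 0.
Intersections between consecutive envelope lines give the roots: for adjacent envelope indices i < j the intersection is x = (a_i − a_j) / (j − i). Reading off the sorted break points: {3, 4}.
Verification: at each break x_0, at least two indices attain the minimum of min_i(a_i + i · x_0).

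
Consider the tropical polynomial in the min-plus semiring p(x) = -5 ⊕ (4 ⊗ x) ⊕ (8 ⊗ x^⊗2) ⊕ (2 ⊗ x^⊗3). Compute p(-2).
p(-2) = -5

A tropical monomial a ⊗ x^⊗i evaluates to a + i · x. Evaluating each term at x = -2:
  Term 0 contributes -5 + 0 · -2 = -5
  Term 1 contributes 4 + 1 · -2 = 2
  Term 2 contributes 8 + 2 · -2 = 4
  Term 3 contributes 2 + 3 · -2 = -4
p(-2) = ⊕ of these = min[-5, 2, 4, -4] = -5.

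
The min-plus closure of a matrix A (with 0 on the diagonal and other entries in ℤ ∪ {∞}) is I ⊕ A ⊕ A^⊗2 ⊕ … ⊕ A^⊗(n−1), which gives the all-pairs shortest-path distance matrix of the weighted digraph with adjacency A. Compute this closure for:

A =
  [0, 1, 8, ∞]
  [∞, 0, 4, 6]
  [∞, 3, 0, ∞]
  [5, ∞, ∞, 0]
Closure =
  [0, 1, 5, 7]
  [11, 0, 4, 6]
  [14, 3, 0, 9]
  [5, 6, 10, 0]

This is the Floyd-Warshall all-pairs shortest-path computation. For each intermediate vertex k = 0, 1, …, 3, update dist[i][j] ← min(dist[i][j], dist[i][k] + dist[k][j]). The final matrix gives, for each (i, j), the minimum total weight of any directed path from i to j (possibly empty when i = j).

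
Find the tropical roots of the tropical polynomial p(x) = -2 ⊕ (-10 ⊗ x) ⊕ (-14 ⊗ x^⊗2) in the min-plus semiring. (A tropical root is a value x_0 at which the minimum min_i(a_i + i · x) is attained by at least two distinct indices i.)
Roots: {4, 8}

Each tropical root is a break point of the lower envelope of the lines y = a_i + i · x (there are 3 lines, with slopes 0, 1, ..., 2). Only the lines that attain the minimum somewhere contribute to roots; other lines are dominated. Here the surviving (envelope) indices are i = 2, i = 1, i = 0.
Intersections between consecutive envelope lines give the roots: for adjacent envelope indices i < j the intersection is x = (a_i − a_j) / (j − i). Reading off the sorted break points: {4, 8}.
Verification: at each break x_0, at least two indices attain the minimum of min_i(a_i + i · x_0).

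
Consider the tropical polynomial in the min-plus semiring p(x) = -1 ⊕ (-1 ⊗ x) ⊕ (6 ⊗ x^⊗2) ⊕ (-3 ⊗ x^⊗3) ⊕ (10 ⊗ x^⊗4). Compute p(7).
p(7) = -1

A tropical monomial a ⊗ x^⊗i evaluates to a + i · x. Evaluating each term at x = 7:
  Term 0 contributes -1 + 0 · 7 = -1
  Term 1 contributes -1 + 1 · 7 = 6
  Term 2 contributes 6 + 2 · 7 = 20
  Term 3 contributes -3 + 3 · 7 = 18
  Term 4 contributes 10 + 4 · 7 = 38
p(7) = ⊕ of these = min[-1, 6, 20, 18, 38] = -1.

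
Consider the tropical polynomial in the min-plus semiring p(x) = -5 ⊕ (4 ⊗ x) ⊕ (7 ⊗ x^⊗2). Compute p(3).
p(3) = -5

A tropical monomial a ⊗ x^⊗i evaluates to a + i · x. Evaluating each term at x = 3:
  Term 0 contributes -5 + 0 · 3 = -5
  Term 1 contributes 4 + 1 · 3 = 7
  Term 2 contributes 7 + 2 · 3 = 13
p(3) = ⊕ of these = min[-5, 7, 13] = -5.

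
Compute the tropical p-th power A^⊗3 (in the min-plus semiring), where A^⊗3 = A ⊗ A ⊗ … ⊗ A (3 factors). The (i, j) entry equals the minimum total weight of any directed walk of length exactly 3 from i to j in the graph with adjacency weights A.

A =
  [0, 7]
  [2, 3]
A^⊗3 =
  [0, 7]
  [2, 9]

Each entry (A^⊗3)_ij equals the minimum over all length-3 walks i = v_0 → v_1 → … → v_3 = j of Σ_t A[v_t][v_{t+1}]. For example, for (i, j) = (0, 1) we minimise over 4 possible intermediate vertex sequences; the minimum is 7, attained along the walk 0 → 0 → 0 → 1.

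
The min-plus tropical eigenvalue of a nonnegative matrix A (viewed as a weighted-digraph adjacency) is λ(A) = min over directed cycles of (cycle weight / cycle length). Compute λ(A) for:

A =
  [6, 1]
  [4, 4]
λ(A) = 5/2

Enumerate directed cycles and compute their means (weight / length). Sample:
  cycle 0 → 0: weight = 6, length = 1, mean = 6/1 ≈ 6.000
  cycle 1 → 1: weight = 4, length = 1, mean = 4/1 ≈ 4.000
  cycle 0 → 1 → 0: weight = 5, length = 2, mean = 5/2 ≈ 2.500
  cycle 1 → 0 → 1: weight = 5, length = 2, mean = 5/2 ≈ 2.500
Minimum mean = 2.500, attained e.g. along the cycle 0 → 1 → 0 with weight 5 and length 2. So λ(A) = 5/2 = 5/2.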